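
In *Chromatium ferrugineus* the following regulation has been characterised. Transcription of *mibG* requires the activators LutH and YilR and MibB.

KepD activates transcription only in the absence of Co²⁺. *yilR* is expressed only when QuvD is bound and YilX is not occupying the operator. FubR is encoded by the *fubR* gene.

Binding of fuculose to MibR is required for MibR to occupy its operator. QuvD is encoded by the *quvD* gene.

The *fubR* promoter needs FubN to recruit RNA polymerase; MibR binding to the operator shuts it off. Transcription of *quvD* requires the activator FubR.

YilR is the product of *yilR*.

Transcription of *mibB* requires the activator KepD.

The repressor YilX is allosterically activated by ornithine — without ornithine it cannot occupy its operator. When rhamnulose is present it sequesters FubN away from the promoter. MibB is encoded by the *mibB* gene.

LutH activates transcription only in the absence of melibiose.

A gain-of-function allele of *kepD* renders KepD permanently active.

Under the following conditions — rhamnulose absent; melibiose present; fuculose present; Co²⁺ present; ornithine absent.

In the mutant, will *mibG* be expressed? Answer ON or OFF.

Melibiose is present, so LutH is inactive.
Ornithine is absent, so YilX is inactive.
Rhamnulose is absent, so FubN is active.
Fuculose is present, so MibR is active.
With repressor MibR bound, *fubR* is not transcribed.
So FubR is not produced.
Required activator FubR is absent, so *quvD* is not transcribed.
So QuvD is not produced.
Required activator QuvD is absent, so *yilR* is not transcribed.
So YilR is not produced.
KepD is constitutively active in this strain.
No repressor is bound and KepD is active, so *mibB* is transcribed.
So MibB is produced and active.
Required activator LutH is absent, so *mibG* is not transcribed.

OFF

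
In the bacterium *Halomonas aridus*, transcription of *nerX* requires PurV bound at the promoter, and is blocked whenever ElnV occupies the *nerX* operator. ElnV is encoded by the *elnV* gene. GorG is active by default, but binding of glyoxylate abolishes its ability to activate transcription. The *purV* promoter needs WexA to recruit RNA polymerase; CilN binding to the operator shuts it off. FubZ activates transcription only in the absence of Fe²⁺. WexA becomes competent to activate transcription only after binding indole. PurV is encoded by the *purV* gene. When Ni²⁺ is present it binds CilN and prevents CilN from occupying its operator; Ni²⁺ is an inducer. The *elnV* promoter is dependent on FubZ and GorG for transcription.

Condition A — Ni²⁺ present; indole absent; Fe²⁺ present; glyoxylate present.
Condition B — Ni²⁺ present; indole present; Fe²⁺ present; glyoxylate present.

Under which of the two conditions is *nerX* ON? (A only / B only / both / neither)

B only

Condition A:
Ni²⁺ is present, so CilN is inactive.
Indole is absent, so WexA is inactive.
Required activator WexA is absent, so *purV* is not transcribed.
So PurV is not produced.
Fe²⁺ is present, so FubZ is inactive.
Glyoxylate is present, so GorG is inactive.
Required activator FubZ is absent, so *elnV* is not transcribed.
So ElnV is not produced.
Required activator PurV is absent, so *nerX* is not transcribed.
→ *nerX* is OFF in A.
Condition B:
Ni²⁺ is present, so CilN is inactive.
Indole is present, so WexA is active.
No repressor is bound and WexA is active, so *purV* is transcribed.
So PurV is produced and active.
Fe²⁺ is present, so FubZ is inactive.
Glyoxylate is present, so GorG is inactive.
Required activator FubZ is absent, so *elnV* is not transcribed.
So ElnV is not produced.
No repressor is bound and PurV is active, so *nerX* is transcribed.
→ *nerX* is ON in B.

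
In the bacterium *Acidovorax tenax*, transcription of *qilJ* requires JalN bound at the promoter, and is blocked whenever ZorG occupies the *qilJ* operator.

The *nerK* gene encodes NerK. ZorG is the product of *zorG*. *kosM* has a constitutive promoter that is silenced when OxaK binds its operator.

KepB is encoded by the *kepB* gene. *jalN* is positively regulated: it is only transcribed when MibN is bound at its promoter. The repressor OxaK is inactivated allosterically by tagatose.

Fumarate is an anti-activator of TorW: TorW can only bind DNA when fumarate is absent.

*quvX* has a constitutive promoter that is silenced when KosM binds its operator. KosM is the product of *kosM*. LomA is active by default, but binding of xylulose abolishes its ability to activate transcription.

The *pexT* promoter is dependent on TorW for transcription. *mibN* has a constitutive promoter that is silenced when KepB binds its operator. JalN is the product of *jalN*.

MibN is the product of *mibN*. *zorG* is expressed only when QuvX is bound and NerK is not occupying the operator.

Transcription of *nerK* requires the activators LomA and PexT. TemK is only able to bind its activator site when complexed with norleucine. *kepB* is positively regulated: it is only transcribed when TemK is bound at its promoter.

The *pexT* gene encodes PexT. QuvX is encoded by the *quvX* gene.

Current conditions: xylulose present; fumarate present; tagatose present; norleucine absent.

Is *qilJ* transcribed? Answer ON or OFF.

Norleucine is absent, so TemK is inactive.
Required activator TemK is absent, so *kepB* is not transcribed.
So KepB is not produced.
With no repressor bound, *mibN* is transcribed.
So MibN is produced and active.
No repressor is bound and MibN is active, so *jalN* is transcribed.
So JalN is produced and active.
Tagatose is present, so OxaK is inactive.
With no repressor bound, *kosM* is transcribed.
So KosM is produced and active.
With repressor KosM bound, *quvX* is not transcribed.
So QuvX is not produced.
Xylulose is present, so LomA is inactive.
Fumarate is present, so TorW is inactive.
Required activator TorW is absent, so *pexT* is not transcribed.
So PexT is not produced.
Required activator LomA is absent, so *nerK* is not transcribed.
So NerK is not produced.
Required activator QuvX is absent, so *zorG* is not transcribed.
So ZorG is not produced.
No repressor is bound and JalN is active, so *qilJ* is transcribed.

ON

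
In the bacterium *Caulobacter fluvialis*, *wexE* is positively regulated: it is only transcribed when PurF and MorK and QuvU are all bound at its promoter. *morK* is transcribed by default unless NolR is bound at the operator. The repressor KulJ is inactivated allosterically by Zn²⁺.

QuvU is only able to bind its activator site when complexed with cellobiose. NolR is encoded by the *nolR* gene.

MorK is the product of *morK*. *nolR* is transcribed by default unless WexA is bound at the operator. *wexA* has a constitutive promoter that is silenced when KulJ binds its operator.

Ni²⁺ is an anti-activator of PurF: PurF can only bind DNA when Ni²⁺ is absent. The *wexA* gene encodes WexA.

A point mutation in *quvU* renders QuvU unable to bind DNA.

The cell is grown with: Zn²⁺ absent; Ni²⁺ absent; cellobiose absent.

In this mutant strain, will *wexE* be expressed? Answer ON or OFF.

OFF

Ni²⁺ is absent, so PurF is active.
Zn²⁺ is absent, so KulJ is active.
With repressor KulJ bound, *wexA* is not transcribed.
So WexA is not produced.
With no repressor bound, *nolR* is transcribed.
So NolR is produced and active.
With repressor NolR bound, *morK* is not transcribed.
So MorK is not produced.
QuvU is non-functional in this strain, so it has no effect.
Required activator MorK is absent, so *wexE* is not transcribed.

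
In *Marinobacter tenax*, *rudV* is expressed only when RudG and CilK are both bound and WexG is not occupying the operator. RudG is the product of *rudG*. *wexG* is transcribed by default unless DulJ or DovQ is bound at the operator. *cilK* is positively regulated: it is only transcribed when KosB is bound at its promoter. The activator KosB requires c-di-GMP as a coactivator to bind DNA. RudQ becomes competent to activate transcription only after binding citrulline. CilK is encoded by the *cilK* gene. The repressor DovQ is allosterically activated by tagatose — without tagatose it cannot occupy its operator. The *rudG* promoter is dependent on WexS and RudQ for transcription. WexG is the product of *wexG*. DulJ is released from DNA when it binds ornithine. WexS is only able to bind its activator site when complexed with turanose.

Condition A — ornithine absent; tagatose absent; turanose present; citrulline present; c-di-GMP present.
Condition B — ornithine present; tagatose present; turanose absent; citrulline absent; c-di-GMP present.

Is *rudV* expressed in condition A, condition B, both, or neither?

Condition A:
Ornithine is absent, so DulJ is active.
Tagatose is absent, so DovQ is inactive.
With repressor DulJ bound, *wexG* is not transcribed.
So WexG is not produced.
Turanose is present, so WexS is active.
Citrulline is present, so RudQ is active.
No repressor is bound and WexS and RudQ are active, so *rudG* is transcribed.
So RudG is produced and active.
c-di-GMP is present, so KosB is active.
No repressor is bound and KosB is active, so *cilK* is transcribed.
So CilK is produced and active.
No repressor is bound and RudG and CilK are active, so *rudV* is transcribed.
→ *rudV* is ON in A.
Condition B:
Ornithine is present, so DulJ is inactive.
Tagatose is present, so DovQ is active.
With repressor DovQ bound, *wexG* is not transcribed.
So WexG is not produced.
Turanose is absent, so WexS is inactive.
Citrulline is absent, so RudQ is inactive.
Required activator WexS is absent, so *rudG* is not transcribed.
So RudG is not produced.
c-di-GMP is present, so KosB is active.
No repressor is bound and KosB is active, so *cilK* is transcribed.
So CilK is produced and active.
Required activator RudG is absent, so *rudV* is not transcribed.
→ *rudV* is OFF in B.

A only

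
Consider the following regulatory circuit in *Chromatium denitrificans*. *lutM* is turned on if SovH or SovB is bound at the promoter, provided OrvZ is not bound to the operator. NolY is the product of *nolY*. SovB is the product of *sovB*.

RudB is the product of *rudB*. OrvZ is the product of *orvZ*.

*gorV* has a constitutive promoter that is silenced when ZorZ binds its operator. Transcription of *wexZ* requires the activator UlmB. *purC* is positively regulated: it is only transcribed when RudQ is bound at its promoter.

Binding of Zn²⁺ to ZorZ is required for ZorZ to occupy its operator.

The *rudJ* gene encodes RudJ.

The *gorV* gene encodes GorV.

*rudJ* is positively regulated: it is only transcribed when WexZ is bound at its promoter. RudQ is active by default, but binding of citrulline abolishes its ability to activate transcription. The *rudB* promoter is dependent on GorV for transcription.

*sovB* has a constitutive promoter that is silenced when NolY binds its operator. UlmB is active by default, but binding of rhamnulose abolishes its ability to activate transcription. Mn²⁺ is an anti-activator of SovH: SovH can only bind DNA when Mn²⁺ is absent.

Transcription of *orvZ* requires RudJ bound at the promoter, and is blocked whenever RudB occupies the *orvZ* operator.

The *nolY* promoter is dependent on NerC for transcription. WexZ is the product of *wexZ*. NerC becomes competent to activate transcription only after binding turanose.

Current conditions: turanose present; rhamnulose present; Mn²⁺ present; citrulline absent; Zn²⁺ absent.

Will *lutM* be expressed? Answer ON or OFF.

Zn²⁺ is absent, so ZorZ is inactive.
With no repressor bound, *gorV* is transcribed.
So GorV is produced and active.
No repressor is bound and GorV is active, so *rudB* is transcribed.
So RudB is produced and active.
Rhamnulose is present, so UlmB is inactive.
Required activator UlmB is absent, so *wexZ* is not transcribed.
So WexZ is not produced.
Required activator WexZ is absent, so *rudJ* is not transcribed.
So RudJ is not produced.
With repressor RudB bound, *orvZ* is not transcribed.
So OrvZ is not produced.
Mn²⁺ is present, so SovH is inactive.
Turanose is present, so NerC is active.
No repressor is bound and NerC is active, so *nolY* is transcribed.
So NolY is produced and active.
With repressor NolY bound, *sovB* is not transcribed.
So SovB is not produced.
No activator is available at the *lutM* promoter, so *lutM* is not transcribed.

OFF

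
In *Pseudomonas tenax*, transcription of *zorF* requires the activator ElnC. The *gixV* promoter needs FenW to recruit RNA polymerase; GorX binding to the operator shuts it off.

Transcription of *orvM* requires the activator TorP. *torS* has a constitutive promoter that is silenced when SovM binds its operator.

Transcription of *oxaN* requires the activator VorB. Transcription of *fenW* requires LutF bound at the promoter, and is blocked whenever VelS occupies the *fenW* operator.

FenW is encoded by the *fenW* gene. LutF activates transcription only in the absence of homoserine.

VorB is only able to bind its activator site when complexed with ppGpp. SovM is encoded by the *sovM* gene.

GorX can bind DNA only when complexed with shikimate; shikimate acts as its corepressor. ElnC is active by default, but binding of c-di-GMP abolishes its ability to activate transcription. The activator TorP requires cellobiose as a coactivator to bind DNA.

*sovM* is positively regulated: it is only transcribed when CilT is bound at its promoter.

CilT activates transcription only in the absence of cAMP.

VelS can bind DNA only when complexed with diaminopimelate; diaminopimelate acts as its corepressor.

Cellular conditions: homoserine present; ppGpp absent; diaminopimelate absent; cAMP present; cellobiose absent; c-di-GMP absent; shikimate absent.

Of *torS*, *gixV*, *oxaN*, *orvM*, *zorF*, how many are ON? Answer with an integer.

cAMP is present, so CilT is inactive.
Required activator CilT is absent, so *sovM* is not transcribed.
So SovM is not produced.
With no repressor bound, *torS* is transcribed.
→ *torS* is ON.
Shikimate is absent, so GorX is inactive.
Diaminopimelate is absent, so VelS is inactive.
Homoserine is present, so LutF is inactive.
Required activator LutF is absent, so *fenW* is not transcribed.
So FenW is not produced.
Required activator FenW is absent, so *gixV* is not transcribed.
→ *gixV* is OFF.
ppGpp is absent, so VorB is inactive.
Required activator VorB is absent, so *oxaN* is not transcribed.
→ *oxaN* is OFF.
Cellobiose is absent, so TorP is inactive.
Required activator TorP is absent, so *orvM* is not transcribed.
→ *orvM* is OFF.
c-di-GMP is absent, so ElnC is active.
No repressor is bound and ElnC is active, so *zorF* is transcribed.
→ *zorF* is ON.
2 of the 5 genes are transcribed.

2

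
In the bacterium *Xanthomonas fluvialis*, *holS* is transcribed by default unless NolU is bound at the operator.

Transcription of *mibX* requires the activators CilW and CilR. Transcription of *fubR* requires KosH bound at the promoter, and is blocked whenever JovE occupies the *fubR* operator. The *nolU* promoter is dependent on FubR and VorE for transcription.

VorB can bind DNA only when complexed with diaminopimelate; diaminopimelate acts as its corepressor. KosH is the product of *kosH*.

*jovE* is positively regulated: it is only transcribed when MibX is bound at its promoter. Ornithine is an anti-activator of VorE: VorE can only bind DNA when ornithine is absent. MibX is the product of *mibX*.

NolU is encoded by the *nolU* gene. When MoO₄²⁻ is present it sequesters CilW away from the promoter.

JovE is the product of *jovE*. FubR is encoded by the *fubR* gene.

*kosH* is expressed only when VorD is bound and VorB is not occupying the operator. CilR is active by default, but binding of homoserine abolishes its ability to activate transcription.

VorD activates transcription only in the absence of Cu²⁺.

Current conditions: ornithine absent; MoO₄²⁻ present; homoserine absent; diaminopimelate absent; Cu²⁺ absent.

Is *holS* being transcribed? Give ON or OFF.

MoO₄²⁻ is present, so CilW is inactive.
Homoserine is absent, so CilR is active.
Required activator CilW is absent, so *mibX* is not transcribed.
So MibX is not produced.
Required activator MibX is absent, so *jovE* is not transcribed.
So JovE is not produced.
Diaminopimelate is absent, so VorB is inactive.
Cu²⁺ is absent, so VorD is active.
No repressor is bound and VorD is active, so *kosH* is transcribed.
So KosH is produced and active.
No repressor is bound and KosH is active, so *fubR* is transcribed.
So FubR is produced and active.
Ornithine is absent, so VorE is active.
No repressor is bound and FubR and VorE are active, so *nolU* is transcribed.
So NolU is produced and active.
With repressor NolU bound, *holS* is not transcribed.

OFF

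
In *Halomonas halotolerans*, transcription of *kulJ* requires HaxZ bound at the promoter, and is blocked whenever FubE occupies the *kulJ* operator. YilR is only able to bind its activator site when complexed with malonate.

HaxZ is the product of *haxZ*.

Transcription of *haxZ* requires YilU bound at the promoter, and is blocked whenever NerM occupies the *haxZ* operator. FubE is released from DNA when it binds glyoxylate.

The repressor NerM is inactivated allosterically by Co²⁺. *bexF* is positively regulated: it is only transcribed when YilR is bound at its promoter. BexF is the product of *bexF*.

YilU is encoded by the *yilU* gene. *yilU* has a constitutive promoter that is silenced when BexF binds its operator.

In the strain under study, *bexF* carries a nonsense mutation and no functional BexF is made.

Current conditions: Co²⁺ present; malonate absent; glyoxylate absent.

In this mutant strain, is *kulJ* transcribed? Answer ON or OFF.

OFF

Glyoxylate is absent, so FubE is active.
Co²⁺ is present, so NerM is inactive.
BexF is non-functional in this strain, so it has no effect.
With no repressor bound, *yilU* is transcribed.
So YilU is produced and active.
No repressor is bound and YilU is active, so *haxZ* is transcribed.
So HaxZ is produced and active.
With repressor FubE bound, *kulJ* is not transcribed.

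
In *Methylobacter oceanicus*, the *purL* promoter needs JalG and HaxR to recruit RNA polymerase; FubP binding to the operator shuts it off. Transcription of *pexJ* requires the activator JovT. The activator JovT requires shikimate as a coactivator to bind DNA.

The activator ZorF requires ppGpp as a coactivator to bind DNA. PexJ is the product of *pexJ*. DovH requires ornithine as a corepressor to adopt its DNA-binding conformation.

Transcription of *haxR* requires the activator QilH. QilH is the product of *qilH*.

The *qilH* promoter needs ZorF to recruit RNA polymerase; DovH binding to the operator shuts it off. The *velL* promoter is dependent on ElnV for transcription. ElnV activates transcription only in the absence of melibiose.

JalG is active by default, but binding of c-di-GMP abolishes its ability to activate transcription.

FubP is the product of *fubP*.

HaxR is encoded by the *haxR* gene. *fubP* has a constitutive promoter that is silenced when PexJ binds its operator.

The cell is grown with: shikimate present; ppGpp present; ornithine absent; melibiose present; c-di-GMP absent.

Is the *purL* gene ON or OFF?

ON

c-di-GMP is absent, so JalG is active.
Shikimate is present, so JovT is active.
No repressor is bound and JovT is active, so *pexJ* is transcribed.
So PexJ is produced and active.
With repressor PexJ bound, *fubP* is not transcribed.
So FubP is not produced.
ppGpp is present, so ZorF is active.
Ornithine is absent, so DovH is inactive.
No repressor is bound and ZorF is active, so *qilH* is transcribed.
So QilH is produced and active.
No repressor is bound and QilH is active, so *haxR* is transcribed.
So HaxR is produced and active.
No repressor is bound and JalG and HaxR are active, so *purL* is transcribed.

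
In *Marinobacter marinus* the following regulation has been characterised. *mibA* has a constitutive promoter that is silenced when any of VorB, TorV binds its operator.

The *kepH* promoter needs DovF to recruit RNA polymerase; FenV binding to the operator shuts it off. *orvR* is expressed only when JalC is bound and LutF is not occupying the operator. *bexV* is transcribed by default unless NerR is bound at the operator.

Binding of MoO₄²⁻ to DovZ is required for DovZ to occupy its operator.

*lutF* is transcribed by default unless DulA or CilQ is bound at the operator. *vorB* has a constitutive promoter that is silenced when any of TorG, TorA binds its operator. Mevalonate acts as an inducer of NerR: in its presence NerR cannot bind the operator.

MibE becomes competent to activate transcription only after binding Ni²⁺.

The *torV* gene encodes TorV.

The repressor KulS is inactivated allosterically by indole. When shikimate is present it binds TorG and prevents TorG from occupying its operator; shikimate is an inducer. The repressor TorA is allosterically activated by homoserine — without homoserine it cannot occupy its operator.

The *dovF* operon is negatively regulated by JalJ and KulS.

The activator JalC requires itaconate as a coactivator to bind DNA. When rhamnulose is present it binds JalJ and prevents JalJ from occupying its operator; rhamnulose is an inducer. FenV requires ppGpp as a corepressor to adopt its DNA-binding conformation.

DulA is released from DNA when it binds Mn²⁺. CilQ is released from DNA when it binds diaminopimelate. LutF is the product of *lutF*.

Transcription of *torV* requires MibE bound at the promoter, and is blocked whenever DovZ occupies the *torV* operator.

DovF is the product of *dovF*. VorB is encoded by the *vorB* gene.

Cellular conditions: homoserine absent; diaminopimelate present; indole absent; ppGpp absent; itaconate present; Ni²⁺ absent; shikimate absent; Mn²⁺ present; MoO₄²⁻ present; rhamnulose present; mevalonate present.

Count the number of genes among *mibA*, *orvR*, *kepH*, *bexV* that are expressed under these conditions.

Shikimate is absent, so TorG is active.
Homoserine is absent, so TorA is inactive.
With repressor TorG bound, *vorB* is not transcribed.
So VorB is not produced.
Ni²⁺ is absent, so MibE is inactive.
MoO₄²⁻ is present, so DovZ is active.
With repressor DovZ bound, *torV* is not transcribed.
So TorV is not produced.
With no repressor bound, *mibA* is transcribed.
→ *mibA* is ON.
Itaconate is present, so JalC is active.
Mn²⁺ is present, so DulA is inactive.
Diaminopimelate is present, so CilQ is inactive.
With no repressor bound, *lutF* is transcribed.
So LutF is produced and active.
With repressor LutF bound, *orvR* is not transcribed.
→ *orvR* is OFF.
ppGpp is absent, so FenV is inactive.
Rhamnulose is present, so JalJ is inactive.
Indole is absent, so KulS is active.
With repressor KulS bound, *dovF* is not transcribed.
So DovF is not produced.
Required activator DovF is absent, so *kepH* is not transcribed.
→ *kepH* is OFF.
Mevalonate is present, so NerR is inactive.
With no repressor bound, *bexV* is transcribed.
→ *bexV* is ON.
2 of the 4 genes are transcribed.

2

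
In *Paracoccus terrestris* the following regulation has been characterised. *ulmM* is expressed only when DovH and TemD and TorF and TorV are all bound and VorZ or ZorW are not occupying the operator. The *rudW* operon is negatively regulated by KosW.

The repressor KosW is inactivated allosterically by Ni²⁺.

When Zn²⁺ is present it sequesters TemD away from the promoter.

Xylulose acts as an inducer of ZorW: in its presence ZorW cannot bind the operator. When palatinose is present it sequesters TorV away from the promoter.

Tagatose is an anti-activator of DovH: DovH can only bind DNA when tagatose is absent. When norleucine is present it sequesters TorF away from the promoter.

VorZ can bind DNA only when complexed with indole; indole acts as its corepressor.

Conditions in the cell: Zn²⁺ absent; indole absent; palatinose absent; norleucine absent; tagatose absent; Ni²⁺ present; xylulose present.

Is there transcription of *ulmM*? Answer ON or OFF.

Tagatose is absent, so DovH is active.
Indole is absent, so VorZ is inactive.
Zn²⁺ is absent, so TemD is active.
Xylulose is present, so ZorW is inactive.
Norleucine is absent, so TorF is active.
Palatinose is absent, so TorV is active.
No repressor is bound and DovH and TemD and TorF and TorV are active, so *ulmM* is transcribed.

ON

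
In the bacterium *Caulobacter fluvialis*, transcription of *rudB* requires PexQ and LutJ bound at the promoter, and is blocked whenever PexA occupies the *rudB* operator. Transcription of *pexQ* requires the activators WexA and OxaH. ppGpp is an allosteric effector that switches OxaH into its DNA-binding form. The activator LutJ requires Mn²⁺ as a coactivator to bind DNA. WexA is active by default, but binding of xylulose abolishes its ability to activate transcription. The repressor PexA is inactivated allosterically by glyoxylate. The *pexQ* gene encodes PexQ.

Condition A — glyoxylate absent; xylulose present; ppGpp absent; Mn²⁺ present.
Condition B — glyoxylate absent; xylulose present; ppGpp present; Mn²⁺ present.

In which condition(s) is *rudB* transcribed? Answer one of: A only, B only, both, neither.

Condition A:
Glyoxylate is absent, so PexA is active.
Xylulose is present, so WexA is inactive.
ppGpp is absent, so OxaH is inactive.
Required activator WexA is absent, so *pexQ* is not transcribed.
So PexQ is not produced.
Mn²⁺ is present, so LutJ is active.
With repressor PexA bound, *rudB* is not transcribed.
→ *rudB* is OFF in A.
Condition B:
Glyoxylate is absent, so PexA is active.
Xylulose is present, so WexA is inactive.
ppGpp is present, so OxaH is active.
Required activator WexA is absent, so *pexQ* is not transcribed.
So PexQ is not produced.
Mn²⁺ is present, so LutJ is active.
With repressor PexA bound, *rudB* is not transcribed.
→ *rudB* is OFF in B.

neither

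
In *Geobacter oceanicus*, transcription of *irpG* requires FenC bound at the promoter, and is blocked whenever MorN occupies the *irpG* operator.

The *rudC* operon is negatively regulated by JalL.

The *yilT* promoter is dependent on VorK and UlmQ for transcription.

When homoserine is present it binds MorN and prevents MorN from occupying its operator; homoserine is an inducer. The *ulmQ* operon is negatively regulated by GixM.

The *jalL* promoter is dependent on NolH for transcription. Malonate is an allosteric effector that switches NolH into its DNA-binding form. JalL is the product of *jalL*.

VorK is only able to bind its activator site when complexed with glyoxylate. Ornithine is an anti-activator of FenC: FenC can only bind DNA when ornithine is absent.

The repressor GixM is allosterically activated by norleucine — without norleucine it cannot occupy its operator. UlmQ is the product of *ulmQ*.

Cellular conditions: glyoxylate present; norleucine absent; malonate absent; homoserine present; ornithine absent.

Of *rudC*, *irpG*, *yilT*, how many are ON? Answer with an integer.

3

Malonate is absent, so NolH is inactive.
Required activator NolH is absent, so *jalL* is not transcribed.
So JalL is not produced.
With no repressor bound, *rudC* is transcribed.
→ *rudC* is ON.
Homoserine is present, so MorN is inactive.
Ornithine is absent, so FenC is active.
No repressor is bound and FenC is active, so *irpG* is transcribed.
→ *irpG* is ON.
Glyoxylate is present, so VorK is active.
Norleucine is absent, so GixM is inactive.
With no repressor bound, *ulmQ* is transcribed.
So UlmQ is produced and active.
No repressor is bound and VorK and UlmQ are active, so *yilT* is transcribed.
→ *yilT* is ON.
3 of the 3 genes are transcribed.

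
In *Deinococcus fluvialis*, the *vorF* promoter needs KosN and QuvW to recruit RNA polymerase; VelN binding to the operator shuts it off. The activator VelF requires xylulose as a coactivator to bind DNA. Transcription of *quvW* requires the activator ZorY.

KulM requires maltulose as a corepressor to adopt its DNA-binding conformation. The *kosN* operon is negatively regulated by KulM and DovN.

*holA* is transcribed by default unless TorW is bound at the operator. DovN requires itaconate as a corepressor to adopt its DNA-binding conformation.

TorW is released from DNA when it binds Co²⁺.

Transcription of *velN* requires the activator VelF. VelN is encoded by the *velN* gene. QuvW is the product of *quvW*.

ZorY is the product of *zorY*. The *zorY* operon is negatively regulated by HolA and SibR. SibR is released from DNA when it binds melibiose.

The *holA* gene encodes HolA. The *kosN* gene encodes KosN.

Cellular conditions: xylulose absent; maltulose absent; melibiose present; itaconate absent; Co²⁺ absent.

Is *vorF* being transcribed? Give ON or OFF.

Xylulose is absent, so VelF is inactive.
Required activator VelF is absent, so *velN* is not transcribed.
So VelN is not produced.
Maltulose is absent, so KulM is inactive.
Itaconate is absent, so DovN is inactive.
With no repressor bound, *kosN* is transcribed.
So KosN is produced and active.
Co²⁺ is absent, so TorW is active.
With repressor TorW bound, *holA* is not transcribed.
So HolA is not produced.
Melibiose is present, so SibR is inactive.
With no repressor bound, *zorY* is transcribed.
So ZorY is produced and active.
No repressor is bound and ZorY is active, so *quvW* is transcribed.
So QuvW is produced and active.
No repressor is bound and KosN and QuvW are active, so *vorF* is transcribed.

ON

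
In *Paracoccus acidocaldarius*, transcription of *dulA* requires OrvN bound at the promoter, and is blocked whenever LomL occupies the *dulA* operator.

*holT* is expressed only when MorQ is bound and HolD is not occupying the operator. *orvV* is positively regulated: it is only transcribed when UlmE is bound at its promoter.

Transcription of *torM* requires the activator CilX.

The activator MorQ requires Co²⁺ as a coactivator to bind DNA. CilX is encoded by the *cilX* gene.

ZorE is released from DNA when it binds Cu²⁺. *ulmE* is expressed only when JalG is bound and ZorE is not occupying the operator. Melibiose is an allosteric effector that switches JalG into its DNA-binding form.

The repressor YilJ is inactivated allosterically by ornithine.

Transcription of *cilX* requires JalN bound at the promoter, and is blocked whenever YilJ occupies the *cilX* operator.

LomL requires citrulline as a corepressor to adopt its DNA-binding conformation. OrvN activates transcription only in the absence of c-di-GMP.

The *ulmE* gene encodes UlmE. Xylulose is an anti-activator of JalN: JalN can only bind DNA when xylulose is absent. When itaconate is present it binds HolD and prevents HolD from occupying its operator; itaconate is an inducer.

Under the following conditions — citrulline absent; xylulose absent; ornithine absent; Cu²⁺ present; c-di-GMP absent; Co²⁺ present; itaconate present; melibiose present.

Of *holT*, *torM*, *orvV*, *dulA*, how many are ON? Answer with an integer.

Itaconate is present, so HolD is inactive.
Co²⁺ is present, so MorQ is active.
No repressor is bound and MorQ is active, so *holT* is transcribed.
→ *holT* is ON.
Xylulose is absent, so JalN is active.
Ornithine is absent, so YilJ is active.
With repressor YilJ bound, *cilX* is not transcribed.
So CilX is not produced.
Required activator CilX is absent, so *torM* is not transcribed.
→ *torM* is OFF.
Melibiose is present, so JalG is active.
Cu²⁺ is present, so ZorE is inactive.
No repressor is bound and JalG is active, so *ulmE* is transcribed.
So UlmE is produced and active.
No repressor is bound and UlmE is active, so *orvV* is transcribed.
→ *orvV* is ON.
Citrulline is absent, so LomL is inactive.
c-di-GMP is absent, so OrvN is active.
No repressor is bound and OrvN is active, so *dulA* is transcribed.
→ *dulA* is ON.
3 of the 4 genes are transcribed.

3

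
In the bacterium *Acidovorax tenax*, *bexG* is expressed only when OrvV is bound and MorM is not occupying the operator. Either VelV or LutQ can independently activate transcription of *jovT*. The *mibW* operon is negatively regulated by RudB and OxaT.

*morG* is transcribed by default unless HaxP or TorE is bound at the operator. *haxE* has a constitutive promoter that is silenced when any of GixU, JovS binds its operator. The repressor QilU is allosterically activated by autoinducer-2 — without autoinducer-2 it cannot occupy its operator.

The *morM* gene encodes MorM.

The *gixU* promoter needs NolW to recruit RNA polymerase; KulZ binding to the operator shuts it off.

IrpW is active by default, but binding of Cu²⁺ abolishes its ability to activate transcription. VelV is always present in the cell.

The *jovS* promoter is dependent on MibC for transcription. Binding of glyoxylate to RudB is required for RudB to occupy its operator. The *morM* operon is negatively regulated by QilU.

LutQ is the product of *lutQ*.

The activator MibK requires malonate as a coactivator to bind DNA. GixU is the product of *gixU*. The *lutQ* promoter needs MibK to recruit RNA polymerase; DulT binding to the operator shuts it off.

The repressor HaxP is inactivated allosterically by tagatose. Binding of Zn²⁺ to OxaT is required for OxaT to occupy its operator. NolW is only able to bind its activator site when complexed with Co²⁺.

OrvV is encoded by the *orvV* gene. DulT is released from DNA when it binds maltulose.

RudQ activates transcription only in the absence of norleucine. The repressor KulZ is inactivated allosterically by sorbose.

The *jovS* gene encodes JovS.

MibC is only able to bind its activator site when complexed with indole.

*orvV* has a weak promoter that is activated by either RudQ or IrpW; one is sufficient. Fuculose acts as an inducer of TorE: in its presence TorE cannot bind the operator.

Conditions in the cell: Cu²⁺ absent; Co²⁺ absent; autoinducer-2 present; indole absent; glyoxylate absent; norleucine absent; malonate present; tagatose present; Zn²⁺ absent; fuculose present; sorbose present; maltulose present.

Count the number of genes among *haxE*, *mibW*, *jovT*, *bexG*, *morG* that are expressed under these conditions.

5

Co²⁺ is absent, so NolW is inactive.
Sorbose is present, so KulZ is inactive.
Required activator NolW is absent, so *gixU* is not transcribed.
So GixU is not produced.
Indole is absent, so MibC is inactive.
Required activator MibC is absent, so *jovS* is not transcribed.
So JovS is not produced.
With no repressor bound, *haxE* is transcribed.
→ *haxE* is ON.
Glyoxylate is absent, so RudB is inactive.
Zn²⁺ is absent, so OxaT is inactive.
With no repressor bound, *mibW* is transcribed.
→ *mibW* is ON.
VelV is produced constitutively and is active.
Malonate is present, so MibK is active.
Maltulose is present, so DulT is inactive.
No repressor is bound and MibK is active, so *lutQ* is transcribed.
So LutQ is produced and active.
Activator VelV is present, so *jovT* is transcribed.
→ *jovT* is ON.
Autoinducer-2 is present, so QilU is active.
With repressor QilU bound, *morM* is not transcribed.
So MorM is not produced.
Norleucine is absent, so RudQ is active.
Cu²⁺ is absent, so IrpW is active.
Activator RudQ is present, so *orvV* is transcribed.
So OrvV is produced and active.
No repressor is bound and OrvV is active, so *bexG* is transcribed.
→ *bexG* is ON.
Tagatose is present, so HaxP is inactive.
Fuculose is present, so TorE is inactive.
With no repressor bound, *morG* is transcribed.
→ *morG* is ON.
5 of the 5 genes are transcribed.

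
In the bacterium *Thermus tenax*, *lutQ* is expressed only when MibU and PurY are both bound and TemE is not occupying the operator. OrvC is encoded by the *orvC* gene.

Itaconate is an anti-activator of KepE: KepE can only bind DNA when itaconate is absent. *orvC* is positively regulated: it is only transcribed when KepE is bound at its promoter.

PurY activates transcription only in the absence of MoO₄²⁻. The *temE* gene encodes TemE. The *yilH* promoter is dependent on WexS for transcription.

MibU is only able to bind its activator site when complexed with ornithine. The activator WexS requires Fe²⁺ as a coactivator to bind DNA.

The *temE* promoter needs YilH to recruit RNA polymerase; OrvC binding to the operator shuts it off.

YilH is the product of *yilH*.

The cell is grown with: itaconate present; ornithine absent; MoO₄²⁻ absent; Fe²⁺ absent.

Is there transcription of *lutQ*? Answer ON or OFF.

Ornithine is absent, so MibU is inactive.
Fe²⁺ is absent, so WexS is inactive.
Required activator WexS is absent, so *yilH* is not transcribed.
So YilH is not produced.
Itaconate is present, so KepE is inactive.
Required activator KepE is absent, so *orvC* is not transcribed.
So OrvC is not produced.
Required activator YilH is absent, so *temE* is not transcribed.
So TemE is not produced.
MoO₄²⁻ is absent, so PurY is active.
Required activator MibU is absent, so *lutQ* is not transcribed.

OFF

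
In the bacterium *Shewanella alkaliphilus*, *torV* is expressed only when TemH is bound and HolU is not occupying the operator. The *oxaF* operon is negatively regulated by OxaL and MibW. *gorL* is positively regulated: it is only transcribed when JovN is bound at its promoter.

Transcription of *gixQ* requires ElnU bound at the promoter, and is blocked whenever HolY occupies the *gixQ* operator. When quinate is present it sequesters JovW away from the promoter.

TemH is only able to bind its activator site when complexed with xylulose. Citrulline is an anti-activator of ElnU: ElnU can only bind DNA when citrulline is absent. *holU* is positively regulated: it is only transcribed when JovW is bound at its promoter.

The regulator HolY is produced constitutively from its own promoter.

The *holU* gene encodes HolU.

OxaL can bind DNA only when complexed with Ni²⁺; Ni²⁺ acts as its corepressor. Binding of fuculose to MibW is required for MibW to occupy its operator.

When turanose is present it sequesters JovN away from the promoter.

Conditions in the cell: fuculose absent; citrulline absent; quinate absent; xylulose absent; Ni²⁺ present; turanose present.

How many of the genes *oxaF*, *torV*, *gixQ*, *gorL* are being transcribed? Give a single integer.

Ni²⁺ is present, so OxaL is active.
Fuculose is absent, so MibW is inactive.
With repressor OxaL bound, *oxaF* is not transcribed.
→ *oxaF* is OFF.
Xylulose is absent, so TemH is inactive.
Quinate is absent, so JovW is active.
No repressor is bound and JovW is active, so *holU* is transcribed.
So HolU is produced and active.
With repressor HolU bound, *torV* is not transcribed.
→ *torV* is OFF.
Citrulline is absent, so ElnU is active.
HolY is produced constitutively and is active.
With repressor HolY bound, *gixQ* is not transcribed.
→ *gixQ* is OFF.
Turanose is present, so JovN is inactive.
Required activator JovN is absent, so *gorL* is not transcribed.
→ *gorL* is OFF.
0 of the 4 genes are transcribed.

0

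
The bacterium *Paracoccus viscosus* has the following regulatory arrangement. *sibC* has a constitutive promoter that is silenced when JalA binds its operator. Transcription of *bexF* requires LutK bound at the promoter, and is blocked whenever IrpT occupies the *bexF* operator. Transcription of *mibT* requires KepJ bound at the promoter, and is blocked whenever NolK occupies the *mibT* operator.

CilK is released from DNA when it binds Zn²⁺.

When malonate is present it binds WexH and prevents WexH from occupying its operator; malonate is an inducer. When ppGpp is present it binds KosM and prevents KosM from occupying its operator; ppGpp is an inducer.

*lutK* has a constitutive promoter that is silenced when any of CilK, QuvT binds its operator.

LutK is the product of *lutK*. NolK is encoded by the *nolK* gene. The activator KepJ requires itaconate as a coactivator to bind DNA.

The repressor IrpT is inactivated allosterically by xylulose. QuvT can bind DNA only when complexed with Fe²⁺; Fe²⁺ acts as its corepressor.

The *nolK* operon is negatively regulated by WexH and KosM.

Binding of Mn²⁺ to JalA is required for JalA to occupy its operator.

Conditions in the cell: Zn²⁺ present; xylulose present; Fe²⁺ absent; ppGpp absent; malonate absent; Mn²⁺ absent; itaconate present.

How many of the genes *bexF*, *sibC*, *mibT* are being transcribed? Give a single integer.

Zn²⁺ is present, so CilK is inactive.
Fe²⁺ is absent, so QuvT is inactive.
With no repressor bound, *lutK* is transcribed.
So LutK is produced and active.
Xylulose is present, so IrpT is inactive.
No repressor is bound and LutK is active, so *bexF* is transcribed.
→ *bexF* is ON.
Mn²⁺ is absent, so JalA is inactive.
With no repressor bound, *sibC* is transcribed.
→ *sibC* is ON.
Malonate is absent, so WexH is active.
ppGpp is absent, so KosM is active.
With repressor WexH bound, *nolK* is not transcribed.
So NolK is not produced.
Itaconate is present, so KepJ is active.
No repressor is bound and KepJ is active, so *mibT* is transcribed.
→ *mibT* is ON.
3 of the 3 genes are transcribed.

3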